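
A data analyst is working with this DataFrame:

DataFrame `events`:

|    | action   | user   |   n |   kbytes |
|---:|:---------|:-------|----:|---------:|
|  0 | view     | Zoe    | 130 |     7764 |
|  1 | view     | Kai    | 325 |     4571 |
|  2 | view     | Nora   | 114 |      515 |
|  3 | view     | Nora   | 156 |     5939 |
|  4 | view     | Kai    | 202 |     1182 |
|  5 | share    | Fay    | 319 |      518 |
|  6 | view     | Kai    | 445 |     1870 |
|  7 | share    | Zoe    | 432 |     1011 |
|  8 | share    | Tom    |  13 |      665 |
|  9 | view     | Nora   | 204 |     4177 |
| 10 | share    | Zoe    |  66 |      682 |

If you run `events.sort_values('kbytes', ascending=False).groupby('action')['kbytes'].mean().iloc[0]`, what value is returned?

719.0

sort by kbytes descending:
   action  user    n  kbytes
0    view   Zoe  130    7764
3    view  Nora  156    5939
1    view   Kai  325    4571
9    view  Nora  204    4177
6    view   Kai  445    1870
4    view   Kai  202    1182
7   share   Zoe  432    1011
10  share   Zoe   66     682
8   share   Tom   13     665
5   share   Fay  319     518
2    view  Nora  114     515
group by action, mean of kbytes:
action
share     719.000000
view     3716.857143
Name: kbytes, dtype: float64
Hence 719.0.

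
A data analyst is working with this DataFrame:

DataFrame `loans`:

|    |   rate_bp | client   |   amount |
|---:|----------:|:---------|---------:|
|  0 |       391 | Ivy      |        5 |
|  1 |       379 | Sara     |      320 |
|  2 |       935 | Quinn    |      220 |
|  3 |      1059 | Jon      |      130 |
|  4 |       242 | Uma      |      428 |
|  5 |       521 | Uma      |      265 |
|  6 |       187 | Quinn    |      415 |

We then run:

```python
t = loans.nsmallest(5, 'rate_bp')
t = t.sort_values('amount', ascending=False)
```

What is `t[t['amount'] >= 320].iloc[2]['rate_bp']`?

379

take 5 rows with smallest rate_bp:
   rate_bp client  amount
6      187  Quinn     415
4      242    Uma     428
1      379   Sara     320
0      391    Ivy       5
5      521    Uma     265
sort by amount descending:
   rate_bp client  amount
4      242    Uma     428
6      187  Quinn     415
1      379   Sara     320
5      521    Uma     265
0      391    Ivy       5
filter rows where amount >= 320:
   rate_bp client  amount
4      242    Uma     428
6      187  Quinn     415
1      379   Sara     320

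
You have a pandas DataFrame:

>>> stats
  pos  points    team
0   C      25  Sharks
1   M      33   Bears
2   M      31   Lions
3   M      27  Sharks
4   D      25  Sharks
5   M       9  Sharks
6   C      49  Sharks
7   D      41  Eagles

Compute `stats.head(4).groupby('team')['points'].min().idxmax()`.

Bears

take first 4 rows:
  pos  points    team
0   C      25  Sharks
1   M      33   Bears
2   M      31   Lions
3   M      27  Sharks
group by team, min of points:
team
Bears     33
Lions     31
Sharks    25
Name: points, dtype: int64
So idxmax() = Bears.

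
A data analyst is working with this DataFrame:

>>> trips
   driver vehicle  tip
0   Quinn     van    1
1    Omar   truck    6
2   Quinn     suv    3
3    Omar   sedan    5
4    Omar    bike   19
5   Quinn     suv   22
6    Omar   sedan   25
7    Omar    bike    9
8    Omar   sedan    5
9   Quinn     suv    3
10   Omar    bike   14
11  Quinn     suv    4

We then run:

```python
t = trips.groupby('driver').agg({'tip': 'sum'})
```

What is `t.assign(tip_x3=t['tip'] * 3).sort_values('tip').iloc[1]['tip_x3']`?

249

group by driver, sum of tip:
        tip
driver     
Omar     83
Quinn    33
add column tip_x3 = t['tip'] * 3:
        tip  tip_x3
driver             
Omar     83     249
Quinn    33      99
sort by tip:
        tip  tip_x3
driver             
Quinn    33      99
Omar     83     249
The value at position 1, column 'tip_x3' is 249.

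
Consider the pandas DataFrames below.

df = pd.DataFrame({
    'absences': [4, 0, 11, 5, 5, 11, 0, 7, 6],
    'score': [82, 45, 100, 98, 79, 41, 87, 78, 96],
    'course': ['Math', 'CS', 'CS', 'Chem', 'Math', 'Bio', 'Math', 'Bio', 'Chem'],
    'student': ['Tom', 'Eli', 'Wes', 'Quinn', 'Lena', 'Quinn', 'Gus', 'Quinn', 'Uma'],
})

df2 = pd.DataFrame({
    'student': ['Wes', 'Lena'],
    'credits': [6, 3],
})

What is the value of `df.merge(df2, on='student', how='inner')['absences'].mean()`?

8.0

merge on 'student' (how='inner') → 2 rows:
   absences  score course student  credits
0        11    100     CS     Wes        6
1         5     79   Math    Lena        3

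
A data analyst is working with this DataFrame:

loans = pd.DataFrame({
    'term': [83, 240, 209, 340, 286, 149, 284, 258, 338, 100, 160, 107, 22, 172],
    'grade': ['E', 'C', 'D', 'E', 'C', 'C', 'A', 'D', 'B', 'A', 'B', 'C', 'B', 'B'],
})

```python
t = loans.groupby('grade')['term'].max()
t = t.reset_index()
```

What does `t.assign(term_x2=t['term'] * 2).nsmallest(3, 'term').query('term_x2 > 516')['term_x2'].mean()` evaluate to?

570.0

group by grade, max of term:
grade
A    284
B    338
C    286
D    258
E    340
Name: term, dtype: int64
reset_index():
  grade  term
0     A   284
1     B   338
2     C   286
3     D   258
4     E   340
add column term_x2 = t['term'] * 2:
  grade  term  term_x2
0     A   284      568
1     B   338      676
2     C   286      572
3     D   258      516
4     E   340      680
take 3 rows with smallest term:
  grade  term  term_x2
3     D   258      516
0     A   284      568
2     C   286      572
filter rows where term_x2 > 516:
  grade  term  term_x2
0     A   284      568
2     C   286      572
Finally, mean of column 'term_x2' = 570.0.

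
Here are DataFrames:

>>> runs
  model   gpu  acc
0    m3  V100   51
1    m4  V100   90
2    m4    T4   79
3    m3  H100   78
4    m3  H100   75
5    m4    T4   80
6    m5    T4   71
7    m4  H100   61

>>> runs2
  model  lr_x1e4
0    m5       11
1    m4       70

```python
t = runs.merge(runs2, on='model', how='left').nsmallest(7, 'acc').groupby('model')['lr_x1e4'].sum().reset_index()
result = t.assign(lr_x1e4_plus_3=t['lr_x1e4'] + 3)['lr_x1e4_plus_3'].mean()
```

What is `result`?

merge on 'model' (how='left') → 8 rows:
  model   gpu  acc  lr_x1e4
0    m3  V100   51      NaN
1    m4  V100   90     70.0
2    m4    T4   79     70.0
3    m3  H100   78      NaN
4    m3  H100   75      NaN
5    m4    T4   80     70.0
6    m5    T4   71     11.0
7    m4  H100   61     70.0
take 7 rows with smallest acc:
  model   gpu  acc  lr_x1e4
0    m3  V100   51      NaN
7    m4  H100   61     70.0
6    m5    T4   71     11.0
4    m3  H100   75      NaN
3    m3  H100   78      NaN
2    m4    T4   79     70.0
5    m4    T4   80     70.0
group by model, sum of lr_x1e4:
model
m3      0.0
m4    210.0
m5     11.0
Name: lr_x1e4, dtype: float64
reset_index():
  model  lr_x1e4
0    m3      0.0
1    m4    210.0
2    m5     11.0
add column lr_x1e4_plus_3 = t['lr_x1e4'] + 3:
  model  lr_x1e4  lr_x1e4_plus_3
0    m3      0.0             3.0
1    m4    210.0           213.0
2    m5     11.0            14.0
Hence 76.6666666667.

76.6666666667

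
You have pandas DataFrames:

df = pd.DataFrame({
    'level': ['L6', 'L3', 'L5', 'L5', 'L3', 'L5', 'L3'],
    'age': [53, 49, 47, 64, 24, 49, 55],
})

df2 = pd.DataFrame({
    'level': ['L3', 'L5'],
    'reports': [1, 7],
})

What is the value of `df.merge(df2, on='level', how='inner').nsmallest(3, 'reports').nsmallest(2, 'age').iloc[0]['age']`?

merge on 'level' (how='inner') → 6 rows:
  level  age  reports
0    L3   49        1
1    L5   47        7
2    L5   64        7
3    L3   24        1
4    L5   49        7
5    L3   55        1
take 3 rows with smallest reports:
  level  age  reports
0    L3   49        1
3    L3   24        1
5    L3   55        1
take 2 rows with smallest age:
  level  age  reports
3    L3   24        1
0    L3   49        1

24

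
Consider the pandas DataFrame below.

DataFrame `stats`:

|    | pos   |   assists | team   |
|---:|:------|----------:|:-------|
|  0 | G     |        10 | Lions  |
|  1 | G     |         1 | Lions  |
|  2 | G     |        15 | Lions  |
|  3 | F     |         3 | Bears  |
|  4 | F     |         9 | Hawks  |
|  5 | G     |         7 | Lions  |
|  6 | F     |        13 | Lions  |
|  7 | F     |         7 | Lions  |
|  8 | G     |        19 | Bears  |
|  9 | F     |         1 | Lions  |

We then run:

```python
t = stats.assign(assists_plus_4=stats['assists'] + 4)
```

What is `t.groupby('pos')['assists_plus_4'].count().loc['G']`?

add column assists_plus_4 = stats['assists'] + 4:
  pos  assists   team  assists_plus_4
0   G       10  Lions              14
1   G        1  Lions               5
2   G       15  Lions              19
3   F        3  Bears               7
4   F        9  Hawks              13
5   G        7  Lions              11
6   F       13  Lions              17
7   F        7  Lions              11
8   G       19  Bears              23
9   F        1  Lions               5
group by pos, count of assists_plus_4:
pos
F    5
G    5
Name: assists_plus_4, dtype: int64
Hence 5.

5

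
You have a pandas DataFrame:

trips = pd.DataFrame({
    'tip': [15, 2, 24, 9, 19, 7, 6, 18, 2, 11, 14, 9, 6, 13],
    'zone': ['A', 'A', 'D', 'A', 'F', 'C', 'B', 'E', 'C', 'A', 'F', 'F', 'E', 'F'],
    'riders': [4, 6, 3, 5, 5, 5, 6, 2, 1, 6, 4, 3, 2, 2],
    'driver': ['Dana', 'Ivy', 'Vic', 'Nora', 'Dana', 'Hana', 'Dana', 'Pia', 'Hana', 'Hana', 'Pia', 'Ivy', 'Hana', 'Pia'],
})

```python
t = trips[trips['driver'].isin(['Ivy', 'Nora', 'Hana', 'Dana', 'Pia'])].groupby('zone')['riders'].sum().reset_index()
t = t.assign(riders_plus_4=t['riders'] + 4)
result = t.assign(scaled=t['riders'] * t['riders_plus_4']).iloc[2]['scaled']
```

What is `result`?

60

filter rows where driver in ['Ivy', 'Nora', 'Hana', 'Dana', 'Pia']:
    tip zone  riders driver
0    15    A       4   Dana
1     2    A       6    Ivy
3     9    A       5   Nora
4    19    F       5   Dana
5     7    C       5   Hana
6     6    B       6   Dana
7    18    E       2    Pia
8     2    C       1   Hana
9    11    A       6   Hana
10   14    F       4    Pia
11    9    F       3    Ivy
12    6    E       2   Hana
13   13    F       2    Pia
group by zone, sum of riders:
zone
A    21
B     6
C     6
E     4
F    14
Name: riders, dtype: int64
reset_index():
  zone  riders
0    A      21
1    B       6
2    C       6
3    E       4
4    F      14
add column riders_plus_4 = t['riders'] + 4:
  zone  riders  riders_plus_4
0    A      21             25
1    B       6             10
2    C       6             10
3    E       4              8
4    F      14             18
add column scaled = t['riders'] * t['riders_plus_4']:
  zone  riders  riders_plus_4  scaled
0    A      21             25     525
1    B       6             10      60
2    C       6             10      60
3    E       4              8      32
4    F      14             18     252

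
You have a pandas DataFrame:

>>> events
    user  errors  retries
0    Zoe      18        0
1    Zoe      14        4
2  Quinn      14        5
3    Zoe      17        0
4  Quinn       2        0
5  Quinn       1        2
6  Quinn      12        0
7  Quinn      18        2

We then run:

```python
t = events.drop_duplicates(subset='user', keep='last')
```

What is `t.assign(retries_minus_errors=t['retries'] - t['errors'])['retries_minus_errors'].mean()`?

drop duplicate user (keep=last):
    user  errors  retries
3    Zoe      17        0
7  Quinn      18        2
add column retries_minus_errors = t['retries'] - t['errors']:
    user  errors  retries  retries_minus_errors
3    Zoe      17        0                   -17
7  Quinn      18        2                   -16

-16.5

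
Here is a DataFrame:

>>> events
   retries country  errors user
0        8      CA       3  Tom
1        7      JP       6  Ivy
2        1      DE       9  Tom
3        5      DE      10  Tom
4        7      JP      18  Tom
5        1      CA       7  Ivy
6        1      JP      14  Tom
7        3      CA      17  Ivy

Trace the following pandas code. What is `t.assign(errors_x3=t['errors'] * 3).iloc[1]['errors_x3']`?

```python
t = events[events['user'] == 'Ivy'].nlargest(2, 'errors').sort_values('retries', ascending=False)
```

filter rows where user == 'Ivy':
   retries country  errors user
1        7      JP       6  Ivy
5        1      CA       7  Ivy
7        3      CA      17  Ivy
take 2 rows with largest errors:
   retries country  errors user
7        3      CA      17  Ivy
5        1      CA       7  Ivy
sort by retries descending:
   retries country  errors user
7        3      CA      17  Ivy
5        1      CA       7  Ivy
add column errors_x3 = t['errors'] * 3:
   retries country  errors user  errors_x3
7        3      CA      17  Ivy         51
5        1      CA       7  Ivy         21
Hence 21.

21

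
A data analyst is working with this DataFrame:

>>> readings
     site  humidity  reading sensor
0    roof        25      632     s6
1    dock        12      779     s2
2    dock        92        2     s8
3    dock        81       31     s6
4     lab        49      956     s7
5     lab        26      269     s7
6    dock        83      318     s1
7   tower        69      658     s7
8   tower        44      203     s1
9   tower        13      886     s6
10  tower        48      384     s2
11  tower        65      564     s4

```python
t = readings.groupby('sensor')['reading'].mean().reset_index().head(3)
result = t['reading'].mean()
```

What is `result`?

468.666666667

group by sensor, mean of reading:
sensor
s1    260.500000
s2    581.500000
s4    564.000000
s6    516.333333
s7    627.666667
s8      2.000000
Name: reading, dtype: float64
reset_index():
  sensor     reading
0     s1  260.500000
1     s2  581.500000
2     s4  564.000000
3     s6  516.333333
4     s7  627.666667
5     s8    2.000000
take first 3 rows:
  sensor  reading
0     s1    260.5
1     s2    581.5
2     s4    564.0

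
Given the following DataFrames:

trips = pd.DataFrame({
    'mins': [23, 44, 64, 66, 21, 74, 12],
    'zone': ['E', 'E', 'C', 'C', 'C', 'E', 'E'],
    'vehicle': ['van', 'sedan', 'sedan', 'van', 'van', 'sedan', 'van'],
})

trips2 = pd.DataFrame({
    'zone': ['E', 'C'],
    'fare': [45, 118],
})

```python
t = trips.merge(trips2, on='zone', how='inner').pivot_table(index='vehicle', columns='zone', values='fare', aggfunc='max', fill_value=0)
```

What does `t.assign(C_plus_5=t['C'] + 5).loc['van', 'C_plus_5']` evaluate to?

merge on 'zone' (how='inner') → 7 rows:
   mins zone vehicle  fare
0    23    E     van    45
1    44    E   sedan    45
2    64    C   sedan   118
3    66    C     van   118
4    21    C     van   118
5    74    E   sedan    45
6    12    E     van    45
pivot: rows=vehicle, cols=zone, max(fare):
zone       C   E
vehicle         
sedan    118  45
van      118  45
add column C_plus_5 = t['C'] + 5:
zone       C   E  C_plus_5
vehicle                   
sedan    118  45       123
van      118  45       123
Hence 123.

123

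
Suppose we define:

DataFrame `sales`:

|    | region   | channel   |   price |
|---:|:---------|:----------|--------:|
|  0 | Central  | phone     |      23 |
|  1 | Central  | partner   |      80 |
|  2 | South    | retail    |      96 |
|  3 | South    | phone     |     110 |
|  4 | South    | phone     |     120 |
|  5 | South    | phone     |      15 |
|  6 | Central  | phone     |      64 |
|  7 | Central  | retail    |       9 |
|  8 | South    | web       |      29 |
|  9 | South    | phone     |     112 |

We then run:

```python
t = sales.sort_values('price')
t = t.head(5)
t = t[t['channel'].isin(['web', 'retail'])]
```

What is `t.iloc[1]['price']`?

sort by price:
    region  channel  price
7  Central   retail      9
5    South    phone     15
0  Central    phone     23
8    South      web     29
6  Central    phone     64
1  Central  partner     80
2    South   retail     96
3    South    phone    110
9    South    phone    112
4    South    phone    120
take first 5 rows:
    region channel  price
7  Central  retail      9
5    South   phone     15
0  Central   phone     23
8    South     web     29
6  Central   phone     64
filter rows where channel in ['web', 'retail']:
    region channel  price
7  Central  retail      9
8    South     web     29
Reading off the value at position 1, column 'price', we get 29.

29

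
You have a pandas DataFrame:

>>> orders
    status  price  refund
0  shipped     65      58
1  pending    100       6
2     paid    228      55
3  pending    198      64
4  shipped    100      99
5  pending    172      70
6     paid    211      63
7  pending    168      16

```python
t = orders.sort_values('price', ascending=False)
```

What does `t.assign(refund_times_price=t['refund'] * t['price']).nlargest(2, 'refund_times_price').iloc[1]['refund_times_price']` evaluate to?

sort by price descending:
    status  price  refund
2     paid    228      55
6     paid    211      63
3  pending    198      64
5  pending    172      70
7  pending    168      16
1  pending    100       6
4  shipped    100      99
0  shipped     65      58
add column refund_times_price = t['refund'] * t['price']:
    status  price  refund  refund_times_price
2     paid    228      55               12540
6     paid    211      63               13293
3  pending    198      64               12672
5  pending    172      70               12040
7  pending    168      16                2688
1  pending    100       6                 600
4  shipped    100      99                9900
0  shipped     65      58                3770
take 2 rows with largest refund_times_price:
    status  price  refund  refund_times_price
6     paid    211      63               13293
3  pending    198      64               12672
Taking the value at position 1, column 'refund_times_price' gives 12672.

12672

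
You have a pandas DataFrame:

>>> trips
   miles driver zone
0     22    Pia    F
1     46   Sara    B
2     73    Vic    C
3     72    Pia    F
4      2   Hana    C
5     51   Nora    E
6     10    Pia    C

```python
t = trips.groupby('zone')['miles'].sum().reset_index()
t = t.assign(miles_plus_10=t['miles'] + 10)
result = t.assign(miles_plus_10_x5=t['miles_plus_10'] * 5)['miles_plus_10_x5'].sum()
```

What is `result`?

1580

group by zone, sum of miles:
zone
B    46
C    85
E    51
F    94
Name: miles, dtype: int64
reset_index():
  zone  miles
0    B     46
1    C     85
2    E     51
3    F     94
add column miles_plus_10 = t['miles'] + 10:
  zone  miles  miles_plus_10
0    B     46             56
1    C     85             95
2    E     51             61
3    F     94            104
add column miles_plus_10_x5 = t['miles_plus_10'] * 5:
  zone  miles  miles_plus_10  miles_plus_10_x5
0    B     46             56               280
1    C     85             95               475
2    E     51             61               305
3    F     94            104               520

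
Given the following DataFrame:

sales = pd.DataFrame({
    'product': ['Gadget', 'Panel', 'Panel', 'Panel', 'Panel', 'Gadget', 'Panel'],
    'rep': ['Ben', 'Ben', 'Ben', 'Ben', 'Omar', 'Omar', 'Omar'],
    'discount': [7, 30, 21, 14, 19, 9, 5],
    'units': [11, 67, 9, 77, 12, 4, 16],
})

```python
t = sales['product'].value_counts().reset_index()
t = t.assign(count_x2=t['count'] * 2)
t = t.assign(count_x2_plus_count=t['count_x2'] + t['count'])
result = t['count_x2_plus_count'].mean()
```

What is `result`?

10.5

value_counts of product:
product
Panel     5
Gadget    2
Name: count, dtype: int64
reset_index():
  product  count
0   Panel      5
1  Gadget      2
add column count_x2 = t['count'] * 2:
  product  count  count_x2
0   Panel      5        10
1  Gadget      2         4
add column count_x2_plus_count = t['count_x2'] + t['count']:
  product  count  count_x2  count_x2_plus_count
0   Panel      5        10                   15
1  Gadget      2         4                    6
Taking the mean of column 'count_x2_plus_count' gives 10.5.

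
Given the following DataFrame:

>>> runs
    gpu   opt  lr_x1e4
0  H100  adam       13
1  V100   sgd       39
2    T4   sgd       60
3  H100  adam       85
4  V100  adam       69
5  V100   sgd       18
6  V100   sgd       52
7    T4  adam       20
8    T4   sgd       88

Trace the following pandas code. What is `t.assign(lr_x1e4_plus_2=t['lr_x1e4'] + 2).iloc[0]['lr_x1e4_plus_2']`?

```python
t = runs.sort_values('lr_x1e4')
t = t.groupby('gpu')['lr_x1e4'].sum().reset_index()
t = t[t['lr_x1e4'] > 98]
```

sort by lr_x1e4:
    gpu   opt  lr_x1e4
0  H100  adam       13
5  V100   sgd       18
7    T4  adam       20
1  V100   sgd       39
6  V100   sgd       52
2    T4   sgd       60
4  V100  adam       69
3  H100  adam       85
8    T4   sgd       88
group by gpu, sum of lr_x1e4:
gpu
H100     98
T4      168
V100    178
Name: lr_x1e4, dtype: int64
reset_index():
    gpu  lr_x1e4
0  H100       98
1    T4      168
2  V100      178
filter rows where lr_x1e4 > 98:
    gpu  lr_x1e4
1    T4      168
2  V100      178
add column lr_x1e4_plus_2 = t['lr_x1e4'] + 2:
    gpu  lr_x1e4  lr_x1e4_plus_2
1    T4      168             170
2  V100      178             180

170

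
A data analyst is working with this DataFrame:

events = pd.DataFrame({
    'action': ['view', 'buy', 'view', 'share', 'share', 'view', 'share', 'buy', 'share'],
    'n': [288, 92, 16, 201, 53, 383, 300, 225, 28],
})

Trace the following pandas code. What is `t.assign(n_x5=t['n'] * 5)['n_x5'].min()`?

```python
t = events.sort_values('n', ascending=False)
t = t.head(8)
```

140

sort by n descending:
  action    n
5   view  383
6  share  300
0   view  288
7    buy  225
3  share  201
1    buy   92
4  share   53
8  share   28
2   view   16
take first 8 rows:
  action    n
5   view  383
6  share  300
0   view  288
7    buy  225
3  share  201
1    buy   92
4  share   53
8  share   28
add column n_x5 = t['n'] * 5:
  action    n  n_x5
5   view  383  1915
6  share  300  1500
0   view  288  1440
7    buy  225  1125
3  share  201  1005
1    buy   92   460
4  share   53   265
8  share   28   140
The min of column 'n_x5' is 140.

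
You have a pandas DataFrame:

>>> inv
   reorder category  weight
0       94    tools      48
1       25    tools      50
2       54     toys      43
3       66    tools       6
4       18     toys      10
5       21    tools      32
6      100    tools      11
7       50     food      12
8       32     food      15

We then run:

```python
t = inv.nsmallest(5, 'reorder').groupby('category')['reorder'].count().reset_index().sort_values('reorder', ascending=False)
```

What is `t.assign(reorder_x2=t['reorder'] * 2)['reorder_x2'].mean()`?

3.33333333333

take 5 rows with smallest reorder:
   reorder category  weight
4       18     toys      10
5       21    tools      32
1       25    tools      50
8       32     food      15
7       50     food      12
group by category, count of reorder:
category
food     2
tools    2
toys     1
Name: reorder, dtype: int64
reset_index():
  category  reorder
0     food        2
1    tools        2
2     toys        1
sort by reorder descending:
  category  reorder
0     food        2
1    tools        2
2     toys        1
add column reorder_x2 = t['reorder'] * 2:
  category  reorder  reorder_x2
0     food        2           4
1    tools        2           4
2     toys        1           2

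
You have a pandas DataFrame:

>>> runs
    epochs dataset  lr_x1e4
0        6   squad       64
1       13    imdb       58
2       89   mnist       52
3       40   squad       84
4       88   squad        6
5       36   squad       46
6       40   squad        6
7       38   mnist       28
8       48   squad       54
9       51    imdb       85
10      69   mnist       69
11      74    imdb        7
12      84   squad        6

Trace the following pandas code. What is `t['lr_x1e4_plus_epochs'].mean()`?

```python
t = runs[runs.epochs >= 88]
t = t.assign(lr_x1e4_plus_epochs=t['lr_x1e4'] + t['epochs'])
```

filter rows where epochs >= 88:
   epochs dataset  lr_x1e4
2      89   mnist       52
4      88   squad        6
add column lr_x1e4_plus_epochs = t['lr_x1e4'] + t['epochs']:
   epochs dataset  lr_x1e4  lr_x1e4_plus_epochs
2      89   mnist       52                  141
4      88   squad        6                   94
mean of column 'lr_x1e4_plus_epochs' → 117.5

117.5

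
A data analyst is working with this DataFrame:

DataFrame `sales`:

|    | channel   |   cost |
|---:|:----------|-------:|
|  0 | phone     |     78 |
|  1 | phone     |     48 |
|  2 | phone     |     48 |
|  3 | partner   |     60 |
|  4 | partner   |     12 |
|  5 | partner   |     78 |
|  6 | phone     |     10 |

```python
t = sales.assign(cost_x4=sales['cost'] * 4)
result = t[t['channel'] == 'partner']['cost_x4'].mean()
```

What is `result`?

add column cost_x4 = sales['cost'] * 4:
   channel  cost  cost_x4
0    phone    78      312
1    phone    48      192
2    phone    48      192
3  partner    60      240
4  partner    12       48
5  partner    78      312
6    phone    10       40
filter rows where channel == 'partner':
   channel  cost  cost_x4
3  partner    60      240
4  partner    12       48
5  partner    78      312
So mean() = 200.0.

200.0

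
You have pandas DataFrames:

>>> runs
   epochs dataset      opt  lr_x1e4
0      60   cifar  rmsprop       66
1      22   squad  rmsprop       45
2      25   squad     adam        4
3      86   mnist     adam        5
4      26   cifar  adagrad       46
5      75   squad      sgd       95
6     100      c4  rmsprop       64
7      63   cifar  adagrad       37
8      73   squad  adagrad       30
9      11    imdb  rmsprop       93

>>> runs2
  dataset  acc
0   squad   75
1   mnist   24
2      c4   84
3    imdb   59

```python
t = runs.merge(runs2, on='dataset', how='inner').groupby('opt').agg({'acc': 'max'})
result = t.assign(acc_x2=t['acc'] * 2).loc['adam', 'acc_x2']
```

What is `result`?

150

merge on 'dataset' (how='inner') → 7 rows:
   epochs dataset      opt  lr_x1e4  acc
0      22   squad  rmsprop       45   75
1      25   squad     adam        4   75
2      86   mnist     adam        5   24
3      75   squad      sgd       95   75
4     100      c4  rmsprop       64   84
5      73   squad  adagrad       30   75
6      11    imdb  rmsprop       93   59
group by opt, max of acc:
         acc
opt         
adagrad   75
adam      75
rmsprop   84
sgd       75
add column acc_x2 = t['acc'] * 2:
         acc  acc_x2
opt                 
adagrad   75     150
adam      75     150
rmsprop   84     168
sgd       75     150
Hence 150.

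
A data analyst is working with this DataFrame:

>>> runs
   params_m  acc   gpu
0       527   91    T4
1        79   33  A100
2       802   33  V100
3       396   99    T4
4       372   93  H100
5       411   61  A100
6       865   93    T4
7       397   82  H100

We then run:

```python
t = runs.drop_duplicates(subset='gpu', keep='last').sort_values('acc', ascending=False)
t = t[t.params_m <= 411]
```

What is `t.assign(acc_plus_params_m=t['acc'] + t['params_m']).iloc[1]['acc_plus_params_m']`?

drop duplicate gpu (keep=last):
   params_m  acc   gpu
2       802   33  V100
5       411   61  A100
6       865   93    T4
7       397   82  H100
sort by acc descending:
   params_m  acc   gpu
6       865   93    T4
7       397   82  H100
5       411   61  A100
2       802   33  V100
filter rows where params_m <= 411:
   params_m  acc   gpu
7       397   82  H100
5       411   61  A100
add column acc_plus_params_m = t['acc'] + t['params_m']:
   params_m  acc   gpu  acc_plus_params_m
7       397   82  H100                479
5       411   61  A100                472

472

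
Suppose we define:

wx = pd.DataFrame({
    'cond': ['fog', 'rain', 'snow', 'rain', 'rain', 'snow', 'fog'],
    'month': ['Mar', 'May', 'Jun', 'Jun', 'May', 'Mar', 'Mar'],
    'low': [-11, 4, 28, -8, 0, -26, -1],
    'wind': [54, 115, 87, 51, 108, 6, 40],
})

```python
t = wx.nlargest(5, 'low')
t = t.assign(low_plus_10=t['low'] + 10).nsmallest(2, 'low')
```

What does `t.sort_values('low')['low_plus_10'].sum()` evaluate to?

11

take 5 rows with largest low:
   cond month  low  wind
2  snow   Jun   28    87
1  rain   May    4   115
4  rain   May    0   108
6   fog   Mar   -1    40
3  rain   Jun   -8    51
add column low_plus_10 = t['low'] + 10:
   cond month  low  wind  low_plus_10
2  snow   Jun   28    87           38
1  rain   May    4   115           14
4  rain   May    0   108           10
6   fog   Mar   -1    40            9
3  rain   Jun   -8    51            2
take 2 rows with smallest low:
   cond month  low  wind  low_plus_10
3  rain   Jun   -8    51            2
6   fog   Mar   -1    40            9
sort by low:
   cond month  low  wind  low_plus_10
3  rain   Jun   -8    51            2
6   fog   Mar   -1    40            9
Taking the sum of column 'low_plus_10' gives 11.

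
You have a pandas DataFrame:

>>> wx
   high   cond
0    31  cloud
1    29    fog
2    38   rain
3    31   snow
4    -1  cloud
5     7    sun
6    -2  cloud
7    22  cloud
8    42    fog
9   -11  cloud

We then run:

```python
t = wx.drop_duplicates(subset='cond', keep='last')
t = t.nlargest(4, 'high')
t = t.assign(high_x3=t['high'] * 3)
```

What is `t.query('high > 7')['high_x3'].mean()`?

drop duplicate cond (keep=last):
   high   cond
2    38   rain
3    31   snow
5     7    sun
8    42    fog
9   -11  cloud
take 4 rows with largest high:
   high  cond
8    42   fog
2    38  rain
3    31  snow
5     7   sun
add column high_x3 = t['high'] * 3:
   high  cond  high_x3
8    42   fog      126
2    38  rain      114
3    31  snow       93
5     7   sun       21
filter rows where high > 7:
   high  cond  high_x3
8    42   fog      126
2    38  rain      114
3    31  snow       93
Then the mean of column 'high_x3': 111.0

111.0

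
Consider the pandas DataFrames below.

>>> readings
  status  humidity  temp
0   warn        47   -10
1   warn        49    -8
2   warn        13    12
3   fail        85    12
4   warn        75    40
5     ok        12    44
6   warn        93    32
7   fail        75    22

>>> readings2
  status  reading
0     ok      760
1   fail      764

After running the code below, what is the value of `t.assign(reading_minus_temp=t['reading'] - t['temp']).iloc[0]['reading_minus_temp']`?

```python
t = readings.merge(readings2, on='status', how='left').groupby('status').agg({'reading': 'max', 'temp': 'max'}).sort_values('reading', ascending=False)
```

742.0

merge on 'status' (how='left') → 8 rows:
  status  humidity  temp  reading
0   warn        47   -10      NaN
1   warn        49    -8      NaN
2   warn        13    12      NaN
3   fail        85    12    764.0
4   warn        75    40      NaN
5     ok        12    44    760.0
6   warn        93    32      NaN
7   fail        75    22    764.0
group by status: max(reading), max(temp):
        reading  temp
status               
fail      764.0    22
ok        760.0    44
warn        NaN    40
sort by reading descending:
        reading  temp
status               
fail      764.0    22
ok        760.0    44
warn        NaN    40
add column reading_minus_temp = t['reading'] - t['temp']:
        reading  temp  reading_minus_temp
status                                   
fail      764.0    22               742.0
ok        760.0    44               716.0
warn        NaN    40                 NaN
Finally, value at position 0, column 'reading_minus_temp' = 742.0.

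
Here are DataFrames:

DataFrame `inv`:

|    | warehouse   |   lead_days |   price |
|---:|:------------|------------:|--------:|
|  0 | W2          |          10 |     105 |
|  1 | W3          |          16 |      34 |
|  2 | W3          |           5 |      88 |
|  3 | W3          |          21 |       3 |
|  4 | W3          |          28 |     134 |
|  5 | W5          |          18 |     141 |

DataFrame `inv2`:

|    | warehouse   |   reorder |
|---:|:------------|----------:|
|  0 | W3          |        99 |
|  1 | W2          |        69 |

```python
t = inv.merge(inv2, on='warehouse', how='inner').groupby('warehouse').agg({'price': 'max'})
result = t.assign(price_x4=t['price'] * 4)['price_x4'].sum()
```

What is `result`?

956

merge on 'warehouse' (how='inner') → 5 rows:
  warehouse  lead_days  price  reorder
0        W2         10    105       69
1        W3         16     34       99
2        W3          5     88       99
3        W3         21      3       99
4        W3         28    134       99
group by warehouse, max of price:
           price
warehouse       
W2           105
W3           134
add column price_x4 = t['price'] * 4:
           price  price_x4
warehouse                 
W2           105       420
W3           134       536
Reading off the sum of column 'price_x4', we get 956.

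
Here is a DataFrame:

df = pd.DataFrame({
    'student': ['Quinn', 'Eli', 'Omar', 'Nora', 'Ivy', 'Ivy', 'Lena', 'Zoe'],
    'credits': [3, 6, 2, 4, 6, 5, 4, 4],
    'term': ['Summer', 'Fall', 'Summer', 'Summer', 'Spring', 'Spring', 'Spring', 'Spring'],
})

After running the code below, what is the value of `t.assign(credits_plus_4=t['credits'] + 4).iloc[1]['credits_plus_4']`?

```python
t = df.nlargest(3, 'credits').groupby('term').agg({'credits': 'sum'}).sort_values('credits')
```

take 3 rows with largest credits:
  student  credits    term
1     Eli        6    Fall
4     Ivy        6  Spring
5     Ivy        5  Spring
group by term, sum of credits:
        credits
term           
Fall          6
Spring       11
sort by credits:
        credits
term           
Fall          6
Spring       11
add column credits_plus_4 = t['credits'] + 4:
        credits  credits_plus_4
term                           
Fall          6              10
Spring       11              15

15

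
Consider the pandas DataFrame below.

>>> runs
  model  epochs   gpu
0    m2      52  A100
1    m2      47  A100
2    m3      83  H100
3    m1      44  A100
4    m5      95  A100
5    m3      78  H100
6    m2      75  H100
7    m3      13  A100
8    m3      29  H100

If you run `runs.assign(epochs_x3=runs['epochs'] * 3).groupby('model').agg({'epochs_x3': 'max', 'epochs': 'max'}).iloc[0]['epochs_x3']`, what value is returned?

132

add column epochs_x3 = runs['epochs'] * 3:
  model  epochs   gpu  epochs_x3
0    m2      52  A100        156
1    m2      47  A100        141
2    m3      83  H100        249
3    m1      44  A100        132
4    m5      95  A100        285
5    m3      78  H100        234
6    m2      75  H100        225
7    m3      13  A100         39
8    m3      29  H100         87
group by model: max(epochs_x3), max(epochs):
       epochs_x3  epochs
model                   
m1           132      44
m2           225      75
m3           249      83
m5           285      95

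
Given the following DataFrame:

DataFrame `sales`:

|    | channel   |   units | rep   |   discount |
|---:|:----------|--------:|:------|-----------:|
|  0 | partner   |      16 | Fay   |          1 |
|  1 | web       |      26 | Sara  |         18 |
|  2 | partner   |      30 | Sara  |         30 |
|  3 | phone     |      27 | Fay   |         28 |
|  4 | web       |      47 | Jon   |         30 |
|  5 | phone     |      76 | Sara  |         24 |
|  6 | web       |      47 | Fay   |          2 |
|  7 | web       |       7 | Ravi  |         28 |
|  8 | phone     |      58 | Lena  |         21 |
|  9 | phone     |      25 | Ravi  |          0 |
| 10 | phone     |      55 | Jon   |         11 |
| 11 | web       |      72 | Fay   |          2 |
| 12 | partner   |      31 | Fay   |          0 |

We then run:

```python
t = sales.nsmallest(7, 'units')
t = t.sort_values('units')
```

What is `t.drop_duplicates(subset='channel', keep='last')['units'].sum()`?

take 7 rows with smallest units:
    channel  units   rep  discount
7       web      7  Ravi        28
0   partner     16   Fay         1
9     phone     25  Ravi         0
1       web     26  Sara        18
3     phone     27   Fay        28
2   partner     30  Sara        30
12  partner     31   Fay         0
sort by units:
    channel  units   rep  discount
7       web      7  Ravi        28
0   partner     16   Fay         1
9     phone     25  Ravi         0
1       web     26  Sara        18
3     phone     27   Fay        28
2   partner     30  Sara        30
12  partner     31   Fay         0
drop duplicate channel (keep=last):
    channel  units   rep  discount
1       web     26  Sara        18
3     phone     27   Fay        28
12  partner     31   Fay         0
sum of column 'units' → 84

84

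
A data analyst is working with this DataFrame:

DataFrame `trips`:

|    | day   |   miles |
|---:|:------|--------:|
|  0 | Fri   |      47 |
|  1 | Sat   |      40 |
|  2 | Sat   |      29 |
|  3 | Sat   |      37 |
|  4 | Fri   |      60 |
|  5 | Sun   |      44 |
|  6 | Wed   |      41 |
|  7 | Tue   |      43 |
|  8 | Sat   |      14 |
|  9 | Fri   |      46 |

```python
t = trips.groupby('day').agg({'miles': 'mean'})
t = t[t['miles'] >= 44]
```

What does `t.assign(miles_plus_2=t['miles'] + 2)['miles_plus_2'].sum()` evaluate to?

group by day, mean of miles:
     miles
day       
Fri   51.0
Sat   30.0
Sun   44.0
Tue   43.0
Wed   41.0
filter rows where miles >= 44:
     miles
day       
Fri   51.0
Sun   44.0
add column miles_plus_2 = t['miles'] + 2:
     miles  miles_plus_2
day                     
Fri   51.0          53.0
Sun   44.0          46.0
Taking the sum of column 'miles_plus_2' gives 99.0.

99.0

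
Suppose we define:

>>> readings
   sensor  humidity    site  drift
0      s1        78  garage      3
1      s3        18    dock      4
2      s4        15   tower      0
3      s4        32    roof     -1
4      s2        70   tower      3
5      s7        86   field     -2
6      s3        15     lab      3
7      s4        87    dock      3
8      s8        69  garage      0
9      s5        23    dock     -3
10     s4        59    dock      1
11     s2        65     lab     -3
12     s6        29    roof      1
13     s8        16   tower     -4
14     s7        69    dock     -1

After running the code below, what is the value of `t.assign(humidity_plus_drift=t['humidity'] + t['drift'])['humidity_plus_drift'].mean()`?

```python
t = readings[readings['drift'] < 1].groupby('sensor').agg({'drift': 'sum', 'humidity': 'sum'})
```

72.2

filter rows where drift < 1:
   sensor  humidity    site  drift
2      s4        15   tower      0
3      s4        32    roof     -1
5      s7        86   field     -2
8      s8        69  garage      0
9      s5        23    dock     -3
11     s2        65     lab     -3
13     s8        16   tower     -4
14     s7        69    dock     -1
group by sensor: sum(drift), sum(humidity):
        drift  humidity
sensor                 
s2         -3        65
s4         -1        47
s5         -3        23
s7         -3       155
s8         -4        85
add column humidity_plus_drift = t['humidity'] + t['drift']:
        drift  humidity  humidity_plus_drift
sensor                                      
s2         -3        65                   62
s4         -1        47                   46
s5         -3        23                   20
s7         -3       155                  152
s8         -4        85                   81
The mean of column 'humidity_plus_drift' is 72.2.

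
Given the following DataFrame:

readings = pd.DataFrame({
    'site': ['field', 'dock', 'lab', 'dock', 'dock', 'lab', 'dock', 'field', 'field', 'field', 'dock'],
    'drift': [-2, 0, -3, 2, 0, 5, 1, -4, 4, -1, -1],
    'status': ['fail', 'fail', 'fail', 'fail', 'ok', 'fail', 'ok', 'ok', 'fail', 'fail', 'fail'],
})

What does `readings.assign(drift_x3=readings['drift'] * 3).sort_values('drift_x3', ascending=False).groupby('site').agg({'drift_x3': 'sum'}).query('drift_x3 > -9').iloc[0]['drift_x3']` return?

6

add column drift_x3 = readings['drift'] * 3:
     site  drift status  drift_x3
0   field     -2   fail        -6
1    dock      0   fail         0
2     lab     -3   fail        -9
3    dock      2   fail         6
4    dock      0     ok         0
5     lab      5   fail        15
6    dock      1     ok         3
7   field     -4     ok       -12
8   field      4   fail        12
9   field     -1   fail        -3
10   dock     -1   fail        -3
sort by drift_x3 descending:
     site  drift status  drift_x3
5     lab      5   fail        15
8   field      4   fail        12
3    dock      2   fail         6
6    dock      1     ok         3
1    dock      0   fail         0
4    dock      0     ok         0
9   field     -1   fail        -3
10   dock     -1   fail        -3
0   field     -2   fail        -6
2     lab     -3   fail        -9
7   field     -4     ok       -12
group by site, sum of drift_x3:
       drift_x3
site           
dock          6
field        -9
lab           6
filter rows where drift_x3 > -9:
      drift_x3
site          
dock         6
lab          6
Finally, value at position 0, column 'drift_x3' = 6.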